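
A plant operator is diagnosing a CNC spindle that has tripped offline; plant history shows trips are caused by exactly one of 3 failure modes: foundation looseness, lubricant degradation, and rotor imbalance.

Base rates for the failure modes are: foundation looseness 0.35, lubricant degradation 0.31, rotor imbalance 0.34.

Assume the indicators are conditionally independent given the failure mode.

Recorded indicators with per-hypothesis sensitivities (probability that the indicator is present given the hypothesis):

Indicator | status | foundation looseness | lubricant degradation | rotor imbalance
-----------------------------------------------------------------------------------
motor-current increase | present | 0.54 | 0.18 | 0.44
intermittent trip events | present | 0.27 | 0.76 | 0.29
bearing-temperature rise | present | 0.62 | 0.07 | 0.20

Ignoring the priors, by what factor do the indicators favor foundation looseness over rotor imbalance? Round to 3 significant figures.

Take the product of per-indicator likelihoods under each hypothesis, then divide.
  foundation looseness: 0.54 × 0.27 × 0.62 = 0.090396
  rotor imbalance: 0.44 × 0.29 × 0.20 = 0.02552
Bayes factor = 0.090396 / 0.02552 ≈ 3.54

3.54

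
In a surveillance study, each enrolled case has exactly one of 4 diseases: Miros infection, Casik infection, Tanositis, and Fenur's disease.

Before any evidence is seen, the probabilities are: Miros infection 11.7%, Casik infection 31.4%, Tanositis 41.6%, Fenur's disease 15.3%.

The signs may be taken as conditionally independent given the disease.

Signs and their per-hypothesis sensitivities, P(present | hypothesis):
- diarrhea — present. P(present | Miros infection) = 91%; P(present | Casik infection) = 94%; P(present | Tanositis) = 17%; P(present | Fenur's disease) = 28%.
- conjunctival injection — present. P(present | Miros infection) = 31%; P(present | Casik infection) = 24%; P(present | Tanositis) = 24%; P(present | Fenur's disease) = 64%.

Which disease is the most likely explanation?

Casik infection

Multiply each prior by the joint likelihood of the sign pattern:
  Miros infection: 0.117 × 0.91 × 0.31 = 0.033006
  Casik infection: 0.314 × 0.94 × 0.24 = 0.070838
  Tanositis: 0.416 × 0.17 × 0.24 = 0.016973
  Fenur's disease: 0.153 × 0.28 × 0.64 = 0.027418
Normalizing constant Z = 0.033006 + 0.070838 + 0.016973 + 0.027418 = 0.14823.
P(Miros infection | evidence) ≈ 0.033006 / 0.14823 ≈ 0.223
P(Casik infection | evidence) ≈ 0.070838 / 0.14823 ≈ 0.478
P(Tanositis | evidence) ≈ 0.016973 / 0.14823 ≈ 0.114
P(Fenur's disease | evidence) ≈ 0.027418 / 0.14823 ≈ 0.185
The largest is 0.478, so Casik infection is most probable.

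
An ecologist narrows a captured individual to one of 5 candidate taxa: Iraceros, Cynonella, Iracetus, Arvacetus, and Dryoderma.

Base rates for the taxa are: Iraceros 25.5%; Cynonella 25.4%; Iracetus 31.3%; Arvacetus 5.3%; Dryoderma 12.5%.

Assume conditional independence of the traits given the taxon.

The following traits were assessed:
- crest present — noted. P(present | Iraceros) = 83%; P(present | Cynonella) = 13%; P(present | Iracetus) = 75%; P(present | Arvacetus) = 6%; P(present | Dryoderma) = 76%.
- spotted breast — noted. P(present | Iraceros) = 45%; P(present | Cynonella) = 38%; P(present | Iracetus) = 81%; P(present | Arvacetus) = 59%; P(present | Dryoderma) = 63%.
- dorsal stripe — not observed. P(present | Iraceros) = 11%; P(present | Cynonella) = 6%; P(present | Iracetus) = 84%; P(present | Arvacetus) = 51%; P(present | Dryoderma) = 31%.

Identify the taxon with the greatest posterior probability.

By Bayes' rule with conditional independence, the unnormalized weight for each hypothesis is prior × ∏ likelihoods (using 1 − P(present | H) for each absent trait):
  Iraceros: 0.255 × 0.83 × 0.45 × (1 − 0.11) = 0.084766
  Cynonella: 0.254 × 0.13 × 0.38 × (1 − 0.06) = 0.011795
  Iracetus: 0.313 × 0.75 × 0.81 × (1 − 0.84) = 0.030424
  Arvacetus: 0.053 × 0.06 × 0.59 × (1 − 0.51) = 0.00091934
  Dryoderma: 0.125 × 0.76 × 0.63 × (1 − 0.31) = 0.041296
The unnormalized weights sum to 0.1692.
P(Iraceros | evidence) ≈ 0.084766 / 0.1692 ≈ 0.501
P(Cynonella | evidence) ≈ 0.011795 / 0.1692 ≈ 0.070
P(Iracetus | evidence) ≈ 0.030424 / 0.1692 ≈ 0.180
P(Arvacetus | evidence) ≈ 0.00091934 / 0.1692 ≈ 0.005
P(Dryoderma | evidence) ≈ 0.041296 / 0.1692 ≈ 0.244
The largest is 0.501, so Iraceros is most probable.

Iraceros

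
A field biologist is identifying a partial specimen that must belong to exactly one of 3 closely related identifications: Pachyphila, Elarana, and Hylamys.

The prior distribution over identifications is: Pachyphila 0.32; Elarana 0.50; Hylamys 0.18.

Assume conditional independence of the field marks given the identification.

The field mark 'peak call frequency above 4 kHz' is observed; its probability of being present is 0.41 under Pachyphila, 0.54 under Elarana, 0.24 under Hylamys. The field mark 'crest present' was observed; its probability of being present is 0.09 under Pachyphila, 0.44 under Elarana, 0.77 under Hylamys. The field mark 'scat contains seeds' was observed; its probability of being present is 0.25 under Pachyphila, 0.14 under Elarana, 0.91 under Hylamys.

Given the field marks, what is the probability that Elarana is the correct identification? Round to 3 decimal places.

0.334

Multiply each prior by the joint likelihood of the field mark pattern:
  Pachyphila: 0.32 × 0.41 × 0.09 × 0.25 = 0.002952
  Elarana: 0.50 × 0.54 × 0.44 × 0.14 = 0.016632
  Hylamys: 0.18 × 0.24 × 0.77 × 0.91 = 0.03027
Marginal likelihood of the evidence = 0.049854.
P(Elarana | evidence) = 0.016632 / 0.049854 ≈ 0.334.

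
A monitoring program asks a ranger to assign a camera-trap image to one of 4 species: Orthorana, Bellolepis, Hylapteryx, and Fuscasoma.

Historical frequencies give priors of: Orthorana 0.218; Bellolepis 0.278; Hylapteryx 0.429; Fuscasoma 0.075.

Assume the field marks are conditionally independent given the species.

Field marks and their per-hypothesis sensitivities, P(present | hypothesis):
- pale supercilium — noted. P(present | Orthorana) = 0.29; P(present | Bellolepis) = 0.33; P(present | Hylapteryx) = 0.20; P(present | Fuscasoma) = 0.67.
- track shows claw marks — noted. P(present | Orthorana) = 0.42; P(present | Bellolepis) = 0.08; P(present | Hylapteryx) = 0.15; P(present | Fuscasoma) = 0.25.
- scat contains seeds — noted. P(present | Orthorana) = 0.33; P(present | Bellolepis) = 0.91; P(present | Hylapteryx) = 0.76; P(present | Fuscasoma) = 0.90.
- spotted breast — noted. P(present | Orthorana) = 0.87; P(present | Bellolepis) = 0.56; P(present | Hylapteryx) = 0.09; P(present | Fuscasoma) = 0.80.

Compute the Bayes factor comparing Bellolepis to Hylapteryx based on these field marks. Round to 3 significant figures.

Take the product of per-field mark likelihoods under each hypothesis, then divide.
  Bellolepis: 0.33 × 0.08 × 0.91 × 0.56 = 0.013453
  Hylapteryx: 0.20 × 0.15 × 0.76 × 0.09 = 0.002052
Bayes factor = 0.013453 / 0.002052 ≈ 6.56

6.56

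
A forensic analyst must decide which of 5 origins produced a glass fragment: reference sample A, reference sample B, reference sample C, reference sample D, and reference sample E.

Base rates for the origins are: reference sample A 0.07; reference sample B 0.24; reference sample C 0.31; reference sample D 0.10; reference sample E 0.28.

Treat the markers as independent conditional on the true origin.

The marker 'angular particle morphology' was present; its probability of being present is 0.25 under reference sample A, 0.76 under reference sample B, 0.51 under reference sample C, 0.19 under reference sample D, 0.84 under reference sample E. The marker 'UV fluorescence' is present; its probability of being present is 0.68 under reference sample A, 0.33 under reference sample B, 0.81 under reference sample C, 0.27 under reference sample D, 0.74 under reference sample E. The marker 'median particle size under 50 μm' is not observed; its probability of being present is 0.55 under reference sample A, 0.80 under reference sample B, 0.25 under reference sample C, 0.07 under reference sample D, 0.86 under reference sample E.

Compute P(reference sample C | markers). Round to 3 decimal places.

For each hypothesis, the unnormalized posterior weight is prior × product of the marker likelihoods (using 1 − P(present | H) for each absent marker):
  reference sample A: 0.07 × 0.25 × 0.68 × (1 − 0.55) = 0.005355
  reference sample B: 0.24 × 0.76 × 0.33 × (1 − 0.80) = 0.012038
  reference sample C: 0.31 × 0.51 × 0.81 × (1 − 0.25) = 0.096046
  reference sample D: 0.10 × 0.19 × 0.27 × (1 − 0.07) = 0.0047709
  reference sample E: 0.28 × 0.84 × 0.74 × (1 − 0.86) = 0.024367
Marginal likelihood of the evidence = 0.14258.
P(reference sample C | evidence) = 0.096046 / 0.14258 ≈ 0.674.

0.674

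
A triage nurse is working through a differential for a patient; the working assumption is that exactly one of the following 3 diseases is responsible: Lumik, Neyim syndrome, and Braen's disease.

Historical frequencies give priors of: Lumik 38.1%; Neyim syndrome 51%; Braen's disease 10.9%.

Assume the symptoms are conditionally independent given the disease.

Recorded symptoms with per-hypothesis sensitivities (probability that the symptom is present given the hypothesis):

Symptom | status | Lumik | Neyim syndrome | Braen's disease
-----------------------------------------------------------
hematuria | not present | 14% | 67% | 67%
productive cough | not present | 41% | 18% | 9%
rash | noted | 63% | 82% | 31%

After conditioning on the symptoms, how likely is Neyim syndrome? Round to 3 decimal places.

Multiply each prior by the joint likelihood of the symptom pattern (using 1 − P(present | H) for each absent symptom):
  Lumik: 0.381 × (1 − 0.14) × (1 − 0.41) × 0.63 = 0.12179
  Neyim syndrome: 0.510 × (1 − 0.67) × (1 − 0.18) × 0.82 = 0.11316
  Braen's disease: 0.109 × (1 − 0.67) × (1 − 0.09) × 0.31 = 0.010147
The unnormalized weights sum to 0.2451.
P(Neyim syndrome | evidence) = 0.11316 / 0.2451 ≈ 0.462.

0.462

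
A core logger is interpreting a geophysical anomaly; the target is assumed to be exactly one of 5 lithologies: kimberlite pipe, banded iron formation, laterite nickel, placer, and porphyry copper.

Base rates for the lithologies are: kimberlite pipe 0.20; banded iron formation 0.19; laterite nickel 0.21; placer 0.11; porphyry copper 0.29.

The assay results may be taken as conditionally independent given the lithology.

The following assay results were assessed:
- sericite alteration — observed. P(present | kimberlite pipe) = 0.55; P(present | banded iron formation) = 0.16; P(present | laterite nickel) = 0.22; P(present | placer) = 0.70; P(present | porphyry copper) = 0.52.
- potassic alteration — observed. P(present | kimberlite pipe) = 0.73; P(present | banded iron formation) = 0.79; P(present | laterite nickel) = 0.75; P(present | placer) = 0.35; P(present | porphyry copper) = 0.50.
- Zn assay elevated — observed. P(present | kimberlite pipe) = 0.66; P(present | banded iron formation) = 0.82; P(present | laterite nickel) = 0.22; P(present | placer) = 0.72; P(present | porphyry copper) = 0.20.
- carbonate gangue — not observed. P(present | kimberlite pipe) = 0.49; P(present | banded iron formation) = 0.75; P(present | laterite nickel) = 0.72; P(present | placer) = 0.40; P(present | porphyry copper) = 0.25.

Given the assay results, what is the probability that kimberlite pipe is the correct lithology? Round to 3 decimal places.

0.474

By Bayes' rule with conditional independence, the unnormalized weight for each hypothesis is prior × ∏ likelihoods (using 1 − P(present | H) for each absent assay result):
  kimberlite pipe: 0.20 × 0.55 × 0.73 × 0.66 × (1 − 0.49) = 0.027029
  banded iron formation: 0.19 × 0.16 × 0.79 × 0.82 × (1 − 0.75) = 0.0049233
  laterite nickel: 0.21 × 0.22 × 0.75 × 0.22 × (1 − 0.72) = 0.0021344
  placer: 0.11 × 0.70 × 0.35 × 0.72 × (1 − 0.40) = 0.011642
  porphyry copper: 0.29 × 0.52 × 0.50 × 0.20 × (1 − 0.25) = 0.01131
Normalizing constant Z = 0.027029 + 0.0049233 + 0.0021344 + 0.011642 + 0.01131 = 0.057039.
P(kimberlite pipe | evidence) = 0.027029 / 0.057039 ≈ 0.474.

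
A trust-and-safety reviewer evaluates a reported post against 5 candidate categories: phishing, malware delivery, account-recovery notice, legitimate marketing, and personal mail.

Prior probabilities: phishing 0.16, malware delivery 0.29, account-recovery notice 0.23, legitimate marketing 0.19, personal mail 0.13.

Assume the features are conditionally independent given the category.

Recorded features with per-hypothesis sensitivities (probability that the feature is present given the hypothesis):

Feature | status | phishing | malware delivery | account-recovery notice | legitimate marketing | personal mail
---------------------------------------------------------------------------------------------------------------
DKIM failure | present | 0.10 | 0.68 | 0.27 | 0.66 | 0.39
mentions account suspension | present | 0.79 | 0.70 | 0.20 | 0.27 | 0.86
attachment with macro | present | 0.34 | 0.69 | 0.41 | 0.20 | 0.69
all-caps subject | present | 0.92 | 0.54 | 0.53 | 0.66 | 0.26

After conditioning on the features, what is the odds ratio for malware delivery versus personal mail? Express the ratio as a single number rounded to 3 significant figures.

6.58

The normalizing constant cancels in an odds ratio, so compute prior × likelihood for the two hypotheses only:
  malware delivery: 0.29 × 0.68 × 0.70 × 0.69 × 0.54 = 0.051434
  personal mail: 0.13 × 0.39 × 0.86 × 0.69 × 0.26 = 0.0078222
Posterior odds = 0.051434 / 0.0078222 ≈ 6.58.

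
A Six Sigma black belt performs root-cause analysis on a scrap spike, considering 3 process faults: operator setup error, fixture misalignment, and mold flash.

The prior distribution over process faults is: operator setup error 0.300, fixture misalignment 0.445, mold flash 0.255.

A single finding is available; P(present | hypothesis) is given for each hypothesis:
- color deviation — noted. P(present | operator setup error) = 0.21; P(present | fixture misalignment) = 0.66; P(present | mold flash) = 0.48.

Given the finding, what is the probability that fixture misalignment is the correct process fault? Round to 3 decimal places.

For each hypothesis, the unnormalized posterior weight is prior × likelihood:
  operator setup error: 0.300 × 0.21 = 0.063
  fixture misalignment: 0.445 × 0.66 = 0.2937
  mold flash: 0.255 × 0.48 = 0.1224
The unnormalized weights sum to 0.4791.
P(fixture misalignment | evidence) = 0.2937 / 0.4791 ≈ 0.613.

0.613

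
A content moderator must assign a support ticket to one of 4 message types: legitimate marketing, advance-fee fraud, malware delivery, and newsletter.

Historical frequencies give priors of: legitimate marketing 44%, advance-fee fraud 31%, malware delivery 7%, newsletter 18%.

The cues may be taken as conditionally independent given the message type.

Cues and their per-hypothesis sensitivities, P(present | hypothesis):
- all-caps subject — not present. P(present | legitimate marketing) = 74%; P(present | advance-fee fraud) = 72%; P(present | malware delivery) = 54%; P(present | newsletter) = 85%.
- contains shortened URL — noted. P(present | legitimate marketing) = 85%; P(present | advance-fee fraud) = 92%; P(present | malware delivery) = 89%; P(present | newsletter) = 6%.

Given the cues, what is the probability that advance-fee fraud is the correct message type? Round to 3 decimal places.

0.385

Multiply each prior by the joint likelihood of the cue pattern (using 1 − P(present | H) for each absent cue):
  legitimate marketing: 0.44 × (1 − 0.74) × 0.85 = 0.09724
  advance-fee fraud: 0.31 × (1 − 0.72) × 0.92 = 0.079856
  malware delivery: 0.07 × (1 − 0.54) × 0.89 = 0.028658
  newsletter: 0.18 × (1 − 0.85) × 0.06 = 0.00162
The unnormalized weights sum to 0.20737.
P(advance-fee fraud | evidence) = 0.079856 / 0.20737 ≈ 0.385.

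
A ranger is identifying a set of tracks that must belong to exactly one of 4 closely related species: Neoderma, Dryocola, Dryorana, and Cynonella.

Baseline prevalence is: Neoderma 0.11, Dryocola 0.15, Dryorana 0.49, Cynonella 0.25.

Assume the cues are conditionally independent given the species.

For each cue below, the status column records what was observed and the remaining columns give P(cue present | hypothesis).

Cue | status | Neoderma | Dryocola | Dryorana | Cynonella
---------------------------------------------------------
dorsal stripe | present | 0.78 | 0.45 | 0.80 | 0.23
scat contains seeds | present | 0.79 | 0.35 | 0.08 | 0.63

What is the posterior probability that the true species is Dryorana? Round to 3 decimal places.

By Bayes' rule with conditional independence, the unnormalized weight for each hypothesis is prior × ∏ likelihoods:
  Neoderma: 0.11 × 0.78 × 0.79 = 0.067782
  Dryocola: 0.15 × 0.45 × 0.35 = 0.023625
  Dryorana: 0.49 × 0.80 × 0.08 = 0.03136
  Cynonella: 0.25 × 0.23 × 0.63 = 0.036225
The unnormalized weights sum to 0.15899.
P(Dryorana | evidence) = 0.03136 / 0.15899 ≈ 0.197.

0.197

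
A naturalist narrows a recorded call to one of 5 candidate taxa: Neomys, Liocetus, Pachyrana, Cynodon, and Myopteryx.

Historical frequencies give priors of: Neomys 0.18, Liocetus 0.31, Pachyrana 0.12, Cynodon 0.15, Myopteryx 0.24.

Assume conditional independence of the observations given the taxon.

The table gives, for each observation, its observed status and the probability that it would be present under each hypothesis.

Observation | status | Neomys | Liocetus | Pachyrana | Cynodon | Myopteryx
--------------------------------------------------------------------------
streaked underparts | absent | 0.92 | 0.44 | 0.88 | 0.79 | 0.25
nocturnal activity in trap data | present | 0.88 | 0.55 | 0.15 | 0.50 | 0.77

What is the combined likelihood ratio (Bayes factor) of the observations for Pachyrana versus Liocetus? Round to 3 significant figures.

0.0584

The Bayes factor is the ratio of the joint likelihoods of the evidence pattern under the two hypotheses (using 1 − P(present | H) for each absent observation).
  Pachyrana: (1 − 0.88) × 0.15 = 0.018
  Liocetus: (1 − 0.44) × 0.55 = 0.308
Bayes factor = 0.018 / 0.308 ≈ 0.0584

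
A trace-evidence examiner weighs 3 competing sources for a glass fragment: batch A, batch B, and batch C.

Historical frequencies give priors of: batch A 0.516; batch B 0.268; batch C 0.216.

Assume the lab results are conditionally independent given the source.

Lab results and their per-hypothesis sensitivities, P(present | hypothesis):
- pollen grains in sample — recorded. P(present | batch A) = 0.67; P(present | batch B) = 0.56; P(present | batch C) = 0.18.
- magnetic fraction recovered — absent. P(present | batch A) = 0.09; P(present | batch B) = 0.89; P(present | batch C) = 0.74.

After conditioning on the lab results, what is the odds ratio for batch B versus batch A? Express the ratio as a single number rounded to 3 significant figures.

0.0525

Unnormalized posterior weight (prior times the lab result likelihoods) for each of the two hypotheses (using 1 − P(present | H) for each absent lab result):
  batch B: 0.268 × 0.56 × (1 − 0.89) = 0.016509
  batch A: 0.516 × 0.67 × (1 − 0.09) = 0.31461
Posterior odds = 0.016509 / 0.31461 ≈ 0.0525.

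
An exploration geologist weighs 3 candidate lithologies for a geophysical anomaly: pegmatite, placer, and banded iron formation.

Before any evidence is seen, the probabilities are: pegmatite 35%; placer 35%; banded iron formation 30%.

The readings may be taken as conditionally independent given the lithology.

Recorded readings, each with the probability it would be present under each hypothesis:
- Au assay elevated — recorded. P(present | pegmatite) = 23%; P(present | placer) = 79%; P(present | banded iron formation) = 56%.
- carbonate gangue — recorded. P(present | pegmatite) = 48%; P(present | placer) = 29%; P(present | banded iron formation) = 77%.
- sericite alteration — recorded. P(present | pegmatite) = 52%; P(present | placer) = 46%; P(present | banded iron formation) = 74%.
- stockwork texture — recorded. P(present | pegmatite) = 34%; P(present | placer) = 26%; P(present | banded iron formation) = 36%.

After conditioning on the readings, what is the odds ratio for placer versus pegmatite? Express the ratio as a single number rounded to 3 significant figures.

1.40

Unnormalized posterior weight (prior times the reading likelihoods) for each of the two hypotheses:
  placer: 0.35 × 0.79 × 0.29 × 0.46 × 0.26 = 0.0095901
  pegmatite: 0.35 × 0.23 × 0.48 × 0.52 × 0.34 = 0.0068316
Odds(placer : pegmatite) = 0.0095901 / 0.0068316 ≈ 1.40.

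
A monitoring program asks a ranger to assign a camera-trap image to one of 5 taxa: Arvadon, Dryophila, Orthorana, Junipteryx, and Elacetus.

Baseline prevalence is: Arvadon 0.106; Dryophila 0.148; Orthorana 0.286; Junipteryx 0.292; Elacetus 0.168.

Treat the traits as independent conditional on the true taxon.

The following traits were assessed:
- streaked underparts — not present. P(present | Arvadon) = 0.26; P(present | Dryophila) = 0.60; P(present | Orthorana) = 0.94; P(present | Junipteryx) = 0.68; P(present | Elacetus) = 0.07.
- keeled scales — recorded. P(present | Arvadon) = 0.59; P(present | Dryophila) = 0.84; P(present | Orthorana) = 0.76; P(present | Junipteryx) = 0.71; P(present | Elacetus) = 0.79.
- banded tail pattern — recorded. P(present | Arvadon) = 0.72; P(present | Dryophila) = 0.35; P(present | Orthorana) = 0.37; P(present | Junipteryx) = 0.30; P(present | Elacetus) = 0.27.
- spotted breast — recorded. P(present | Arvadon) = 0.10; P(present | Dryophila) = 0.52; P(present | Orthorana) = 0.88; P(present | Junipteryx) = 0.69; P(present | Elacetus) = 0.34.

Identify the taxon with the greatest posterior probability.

Multiply each prior by the joint likelihood of the trait pattern (using 1 − P(present | H) for each absent trait):
  Arvadon: 0.106 × (1 − 0.26) × 0.59 × 0.72 × 0.10 = 0.0033321
  Dryophila: 0.148 × (1 − 0.60) × 0.84 × 0.35 × 0.52 = 0.0090505
  Orthorana: 0.286 × (1 − 0.94) × 0.76 × 0.37 × 0.88 = 0.0042463
  Junipteryx: 0.292 × (1 − 0.68) × 0.71 × 0.30 × 0.69 = 0.013733
  Elacetus: 0.168 × (1 − 0.07) × 0.79 × 0.27 × 0.34 = 0.011331
Marginal likelihood of the evidence = 0.041693.
P(Arvadon | evidence) ≈ 0.0033321 / 0.041693 ≈ 0.080
P(Dryophila | evidence) ≈ 0.0090505 / 0.041693 ≈ 0.217
P(Orthorana | evidence) ≈ 0.0042463 / 0.041693 ≈ 0.102
P(Junipteryx | evidence) ≈ 0.013733 / 0.041693 ≈ 0.329
P(Elacetus | evidence) ≈ 0.011331 / 0.041693 ≈ 0.272
The largest is 0.329, so Junipteryx is most probable.

Junipteryx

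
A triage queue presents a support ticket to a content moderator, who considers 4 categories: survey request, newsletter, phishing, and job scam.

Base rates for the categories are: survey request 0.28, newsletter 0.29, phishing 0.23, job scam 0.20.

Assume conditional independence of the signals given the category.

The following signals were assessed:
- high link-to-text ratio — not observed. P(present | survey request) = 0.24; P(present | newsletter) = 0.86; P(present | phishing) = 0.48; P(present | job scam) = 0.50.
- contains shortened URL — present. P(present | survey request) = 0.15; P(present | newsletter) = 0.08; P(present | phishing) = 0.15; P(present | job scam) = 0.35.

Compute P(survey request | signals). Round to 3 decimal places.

Multiply each prior by the joint likelihood of the signal pattern (using 1 − P(present | H) for each absent signal):
  survey request: 0.28 × (1 − 0.24) × 0.15 = 0.03192
  newsletter: 0.29 × (1 − 0.86) × 0.08 = 0.003248
  phishing: 0.23 × (1 − 0.48) × 0.15 = 0.01794
  job scam: 0.20 × (1 − 0.50) × 0.35 = 0.035
Normalizing constant Z = 0.03192 + 0.003248 + 0.01794 + 0.035 = 0.088108.
P(survey request | evidence) = 0.03192 / 0.088108 ≈ 0.362.

0.362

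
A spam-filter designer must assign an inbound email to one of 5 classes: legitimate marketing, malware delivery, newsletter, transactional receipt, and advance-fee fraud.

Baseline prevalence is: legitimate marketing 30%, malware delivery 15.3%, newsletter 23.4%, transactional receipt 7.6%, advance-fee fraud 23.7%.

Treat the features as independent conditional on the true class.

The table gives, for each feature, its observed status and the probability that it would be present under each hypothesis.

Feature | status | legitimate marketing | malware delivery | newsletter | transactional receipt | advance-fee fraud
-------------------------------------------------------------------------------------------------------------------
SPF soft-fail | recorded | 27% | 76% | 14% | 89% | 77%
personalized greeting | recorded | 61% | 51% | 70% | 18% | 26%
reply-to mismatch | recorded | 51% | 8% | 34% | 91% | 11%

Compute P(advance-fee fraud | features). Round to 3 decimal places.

For each hypothesis, the unnormalized posterior weight is prior × product of the feature likelihoods:
  legitimate marketing: 0.300 × 0.27 × 0.61 × 0.51 = 0.025199
  malware delivery: 0.153 × 0.76 × 0.51 × 0.08 = 0.0047442
  newsletter: 0.234 × 0.14 × 0.70 × 0.34 = 0.0077969
  transactional receipt: 0.076 × 0.89 × 0.18 × 0.91 = 0.011079
  advance-fee fraud: 0.237 × 0.77 × 0.26 × 0.11 = 0.0052192
The unnormalized weights sum to 0.054039.
P(advance-fee fraud | evidence) = 0.0052192 / 0.054039 ≈ 0.097.

0.097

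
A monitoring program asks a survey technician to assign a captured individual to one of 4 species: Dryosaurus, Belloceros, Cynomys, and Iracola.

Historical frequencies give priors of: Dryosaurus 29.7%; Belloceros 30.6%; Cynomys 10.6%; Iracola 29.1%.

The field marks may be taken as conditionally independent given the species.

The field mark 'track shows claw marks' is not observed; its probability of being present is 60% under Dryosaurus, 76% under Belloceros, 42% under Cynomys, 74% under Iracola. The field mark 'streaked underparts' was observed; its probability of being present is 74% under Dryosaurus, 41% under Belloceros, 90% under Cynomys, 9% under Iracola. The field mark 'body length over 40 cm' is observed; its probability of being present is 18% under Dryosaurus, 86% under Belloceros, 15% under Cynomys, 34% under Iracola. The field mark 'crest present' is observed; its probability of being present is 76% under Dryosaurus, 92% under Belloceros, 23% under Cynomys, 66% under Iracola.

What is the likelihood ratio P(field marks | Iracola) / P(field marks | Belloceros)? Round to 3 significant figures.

The Bayes factor is the ratio of the joint likelihoods of the field mark pattern under the two hypotheses (using 1 − P(present | H) for each absent field mark).
  Iracola: (1 − 0.74) × 0.09 × 0.34 × 0.66 = 0.005251
  Belloceros: (1 − 0.76) × 0.41 × 0.86 × 0.92 = 0.077854
Bayes factor = 0.005251 / 0.077854 ≈ 0.0674

0.0674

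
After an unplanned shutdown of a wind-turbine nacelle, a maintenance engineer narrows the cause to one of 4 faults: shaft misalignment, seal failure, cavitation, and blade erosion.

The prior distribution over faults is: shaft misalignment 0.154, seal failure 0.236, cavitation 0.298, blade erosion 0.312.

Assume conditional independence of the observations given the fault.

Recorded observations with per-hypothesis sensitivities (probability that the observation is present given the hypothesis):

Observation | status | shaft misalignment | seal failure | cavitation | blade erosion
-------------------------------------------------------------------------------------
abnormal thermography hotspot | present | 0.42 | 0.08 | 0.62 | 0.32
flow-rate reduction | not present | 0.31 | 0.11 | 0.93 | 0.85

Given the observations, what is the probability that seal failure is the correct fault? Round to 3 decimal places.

Multiply each prior by the joint likelihood of the evidence pattern (using 1 − P(present | H) for each absent observation):
  shaft misalignment: 0.154 × 0.42 × (1 − 0.31) = 0.044629
  seal failure: 0.236 × 0.08 × (1 − 0.11) = 0.016803
  cavitation: 0.298 × 0.62 × (1 − 0.93) = 0.012933
  blade erosion: 0.312 × 0.32 × (1 − 0.85) = 0.014976
The unnormalized weights sum to 0.089342.
P(seal failure | evidence) = 0.016803 / 0.089342 ≈ 0.188.

0.188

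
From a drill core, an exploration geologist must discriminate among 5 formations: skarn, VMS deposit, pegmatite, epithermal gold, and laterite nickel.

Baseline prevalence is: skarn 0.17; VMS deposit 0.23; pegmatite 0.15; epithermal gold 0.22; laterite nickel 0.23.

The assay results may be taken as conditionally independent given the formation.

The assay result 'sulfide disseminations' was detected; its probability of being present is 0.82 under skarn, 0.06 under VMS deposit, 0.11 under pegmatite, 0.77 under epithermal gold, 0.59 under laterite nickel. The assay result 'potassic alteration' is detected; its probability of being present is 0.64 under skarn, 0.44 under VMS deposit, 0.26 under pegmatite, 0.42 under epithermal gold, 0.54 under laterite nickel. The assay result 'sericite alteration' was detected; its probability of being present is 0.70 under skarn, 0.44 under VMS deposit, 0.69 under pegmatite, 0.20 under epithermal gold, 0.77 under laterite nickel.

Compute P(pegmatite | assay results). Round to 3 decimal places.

Multiply each prior by the joint likelihood of the assay result pattern:
  skarn: 0.17 × 0.82 × 0.64 × 0.70 = 0.062451
  VMS deposit: 0.23 × 0.06 × 0.44 × 0.44 = 0.0026717
  pegmatite: 0.15 × 0.11 × 0.26 × 0.69 = 0.0029601
  epithermal gold: 0.22 × 0.77 × 0.42 × 0.20 = 0.01423
  laterite nickel: 0.23 × 0.59 × 0.54 × 0.77 = 0.056424
Normalizing constant Z = 0.062451 + 0.0026717 + 0.0029601 + 0.01423 + 0.056424 = 0.13874.
P(pegmatite | evidence) = 0.0029601 / 0.13874 ≈ 0.021.

0.021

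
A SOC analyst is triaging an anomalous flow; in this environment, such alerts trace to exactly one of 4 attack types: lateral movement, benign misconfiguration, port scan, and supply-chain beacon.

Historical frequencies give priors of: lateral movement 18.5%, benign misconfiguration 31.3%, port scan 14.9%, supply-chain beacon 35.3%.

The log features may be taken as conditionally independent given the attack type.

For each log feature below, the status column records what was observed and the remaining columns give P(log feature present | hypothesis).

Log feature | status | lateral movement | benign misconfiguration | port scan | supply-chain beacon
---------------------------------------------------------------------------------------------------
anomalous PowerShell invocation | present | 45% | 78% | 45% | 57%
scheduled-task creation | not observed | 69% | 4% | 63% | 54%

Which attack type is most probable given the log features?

benign misconfiguration

Multiply each prior by the joint likelihood of the log feature pattern (using 1 − P(present | H) for each absent log feature):
  lateral movement: 0.185 × 0.45 × (1 − 0.69) = 0.025808
  benign misconfiguration: 0.313 × 0.78 × (1 − 0.04) = 0.23437
  port scan: 0.149 × 0.45 × (1 − 0.63) = 0.024809
  supply-chain beacon: 0.353 × 0.57 × (1 − 0.54) = 0.092557
Marginal likelihood of the evidence = 0.37755.
P(lateral movement | evidence) ≈ 0.025808 / 0.37755 ≈ 0.068
P(benign misconfiguration | evidence) ≈ 0.23437 / 0.37755 ≈ 0.621
P(port scan | evidence) ≈ 0.024809 / 0.37755 ≈ 0.066
P(supply-chain beacon | evidence) ≈ 0.092557 / 0.37755 ≈ 0.245
The largest is 0.621, so benign misconfiguration is most probable.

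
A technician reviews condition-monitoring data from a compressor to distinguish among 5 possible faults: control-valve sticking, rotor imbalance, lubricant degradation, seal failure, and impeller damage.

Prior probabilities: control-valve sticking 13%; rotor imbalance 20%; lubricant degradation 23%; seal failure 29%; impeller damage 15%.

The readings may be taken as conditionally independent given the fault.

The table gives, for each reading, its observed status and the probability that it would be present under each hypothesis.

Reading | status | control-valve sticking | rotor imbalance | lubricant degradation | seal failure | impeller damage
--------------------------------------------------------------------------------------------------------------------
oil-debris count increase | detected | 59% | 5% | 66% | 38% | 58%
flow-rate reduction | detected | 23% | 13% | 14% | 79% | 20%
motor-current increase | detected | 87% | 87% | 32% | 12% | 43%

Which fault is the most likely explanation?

control-valve sticking

For each hypothesis, the unnormalized posterior weight is prior × product of the reading likelihoods:
  control-valve sticking: 0.13 × 0.59 × 0.23 × 0.87 = 0.015348
  rotor imbalance: 0.20 × 0.05 × 0.13 × 0.87 = 0.001131
  lubricant degradation: 0.23 × 0.66 × 0.14 × 0.32 = 0.0068006
  seal failure: 0.29 × 0.38 × 0.79 × 0.12 = 0.010447
  impeller damage: 0.15 × 0.58 × 0.20 × 0.43 = 0.007482
Normalizing constant Z = 0.015348 + 0.001131 + 0.0068006 + 0.010447 + 0.007482 = 0.041208.
P(control-valve sticking | evidence) ≈ 0.015348 / 0.041208 ≈ 0.372
P(rotor imbalance | evidence) ≈ 0.001131 / 0.041208 ≈ 0.027
P(lubricant degradation | evidence) ≈ 0.0068006 / 0.041208 ≈ 0.165
P(seal failure | evidence) ≈ 0.010447 / 0.041208 ≈ 0.254
P(impeller damage | evidence) ≈ 0.007482 / 0.041208 ≈ 0.182
The largest is 0.372, so control-valve sticking is most probable.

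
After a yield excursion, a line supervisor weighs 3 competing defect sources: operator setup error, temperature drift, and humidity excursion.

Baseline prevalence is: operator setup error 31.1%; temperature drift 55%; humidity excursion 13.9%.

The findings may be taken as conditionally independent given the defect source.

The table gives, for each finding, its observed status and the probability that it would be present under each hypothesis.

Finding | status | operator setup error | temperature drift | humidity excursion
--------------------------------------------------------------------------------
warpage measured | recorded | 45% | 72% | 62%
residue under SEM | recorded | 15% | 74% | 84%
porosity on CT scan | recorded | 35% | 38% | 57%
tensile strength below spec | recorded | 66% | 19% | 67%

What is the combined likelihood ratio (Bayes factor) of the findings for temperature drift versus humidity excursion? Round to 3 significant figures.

0.193

Joint likelihood of the evidence pattern under each hypothesis:
  temperature drift: 0.72 × 0.74 × 0.38 × 0.19 = 0.038468
  humidity excursion: 0.62 × 0.84 × 0.57 × 0.67 = 0.19889
Bayes factor = 0.038468 / 0.19889 ≈ 0.193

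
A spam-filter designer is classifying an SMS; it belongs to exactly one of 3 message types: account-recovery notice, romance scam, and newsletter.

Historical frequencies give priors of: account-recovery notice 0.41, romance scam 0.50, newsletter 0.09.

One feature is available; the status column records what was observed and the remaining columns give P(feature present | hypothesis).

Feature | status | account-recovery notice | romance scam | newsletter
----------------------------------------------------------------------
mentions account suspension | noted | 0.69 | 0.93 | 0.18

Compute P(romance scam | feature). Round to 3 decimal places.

0.609

For each hypothesis, the unnormalized posterior weight is prior × likelihood:
  account-recovery notice: 0.41 × 0.69 = 0.2829
  romance scam: 0.50 × 0.93 = 0.465
  newsletter: 0.09 × 0.18 = 0.0162
Marginal likelihood of the evidence = 0.7641.
P(romance scam | evidence) = 0.465 / 0.7641 ≈ 0.609.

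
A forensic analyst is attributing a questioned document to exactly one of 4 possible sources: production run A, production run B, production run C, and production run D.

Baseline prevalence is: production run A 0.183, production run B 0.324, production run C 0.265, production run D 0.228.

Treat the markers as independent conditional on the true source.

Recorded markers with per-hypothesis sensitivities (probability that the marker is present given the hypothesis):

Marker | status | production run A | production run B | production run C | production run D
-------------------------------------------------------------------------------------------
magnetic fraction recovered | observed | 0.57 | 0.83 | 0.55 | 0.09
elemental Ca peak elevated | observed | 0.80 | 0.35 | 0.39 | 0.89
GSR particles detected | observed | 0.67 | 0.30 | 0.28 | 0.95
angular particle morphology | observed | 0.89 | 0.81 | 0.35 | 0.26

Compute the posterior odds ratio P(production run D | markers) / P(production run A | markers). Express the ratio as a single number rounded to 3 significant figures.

0.0907

The normalizing constant cancels in an odds ratio, so compute prior × likelihood for the two hypotheses only:
  production run D: 0.228 × 0.09 × 0.89 × 0.95 × 0.26 = 0.0045109
  production run A: 0.183 × 0.57 × 0.80 × 0.67 × 0.89 = 0.04976
Odds(production run D : production run A) = 0.0045109 / 0.04976 ≈ 0.0907.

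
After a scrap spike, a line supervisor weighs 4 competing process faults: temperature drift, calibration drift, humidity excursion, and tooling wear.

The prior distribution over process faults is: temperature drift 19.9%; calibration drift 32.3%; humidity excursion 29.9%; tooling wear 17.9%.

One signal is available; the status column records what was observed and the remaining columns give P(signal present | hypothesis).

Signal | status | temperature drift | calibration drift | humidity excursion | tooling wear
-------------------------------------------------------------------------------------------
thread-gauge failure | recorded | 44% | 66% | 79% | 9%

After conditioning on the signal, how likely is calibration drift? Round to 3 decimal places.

By Bayes' rule, the unnormalized weight for each hypothesis is prior × likelihood:
  temperature drift: 0.199 × 0.44 = 0.08756
  calibration drift: 0.323 × 0.66 = 0.21318
  humidity excursion: 0.299 × 0.79 = 0.23621
  tooling wear: 0.179 × 0.09 = 0.01611
The unnormalized weights sum to 0.55306.
P(calibration drift | evidence) = 0.21318 / 0.55306 ≈ 0.385.

0.385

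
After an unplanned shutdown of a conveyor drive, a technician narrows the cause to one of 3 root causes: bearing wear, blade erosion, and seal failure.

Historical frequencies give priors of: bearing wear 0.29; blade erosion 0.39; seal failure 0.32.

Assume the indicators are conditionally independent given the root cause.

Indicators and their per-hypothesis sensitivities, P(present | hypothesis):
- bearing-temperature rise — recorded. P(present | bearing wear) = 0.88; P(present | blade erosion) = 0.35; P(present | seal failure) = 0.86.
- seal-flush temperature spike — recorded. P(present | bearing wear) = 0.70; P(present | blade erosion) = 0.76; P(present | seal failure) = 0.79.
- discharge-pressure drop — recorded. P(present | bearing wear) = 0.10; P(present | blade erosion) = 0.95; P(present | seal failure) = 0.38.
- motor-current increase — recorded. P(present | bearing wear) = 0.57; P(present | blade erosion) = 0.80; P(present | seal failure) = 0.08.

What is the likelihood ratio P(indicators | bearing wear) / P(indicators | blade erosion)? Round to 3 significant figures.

0.174

Joint likelihood of the indicator pattern under each hypothesis:
  bearing wear: 0.88 × 0.70 × 0.10 × 0.57 = 0.035112
  blade erosion: 0.35 × 0.76 × 0.95 × 0.80 = 0.20216
Bayes factor = 0.035112 / 0.20216 ≈ 0.174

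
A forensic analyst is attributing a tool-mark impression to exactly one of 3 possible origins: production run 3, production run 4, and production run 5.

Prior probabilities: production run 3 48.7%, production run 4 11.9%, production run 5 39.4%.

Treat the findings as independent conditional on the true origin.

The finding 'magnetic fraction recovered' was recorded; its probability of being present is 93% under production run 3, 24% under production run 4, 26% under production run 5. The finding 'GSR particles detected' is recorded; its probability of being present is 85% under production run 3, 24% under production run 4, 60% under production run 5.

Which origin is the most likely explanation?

Multiply each prior by the joint likelihood of the evidence pattern:
  production run 3: 0.487 × 0.93 × 0.85 = 0.38497
  production run 4: 0.119 × 0.24 × 0.24 = 0.0068544
  production run 5: 0.394 × 0.26 × 0.60 = 0.061464
The unnormalized weights sum to 0.45329.
P(production run 3 | evidence) ≈ 0.38497 / 0.45329 ≈ 0.849
P(production run 4 | evidence) ≈ 0.0068544 / 0.45329 ≈ 0.015
P(production run 5 | evidence) ≈ 0.061464 / 0.45329 ≈ 0.136
The largest is 0.849, so production run 3 is most probable.

production run 3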